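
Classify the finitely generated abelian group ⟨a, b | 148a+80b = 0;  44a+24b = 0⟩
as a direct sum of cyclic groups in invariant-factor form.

rank_ℚ(R)=2; free=2−2=0
SNF(R) diag = [4, 8] → torsion [4, 8]

Answer: M ≅ ℤ/4 ⊕ ℤ/8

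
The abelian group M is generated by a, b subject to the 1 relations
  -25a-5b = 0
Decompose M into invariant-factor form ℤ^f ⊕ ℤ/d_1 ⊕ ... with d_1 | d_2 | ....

rank_ℚ(R)=1; free=2−1=1
SNF(R) diag = [5] → torsion [5]

Answer: M ≅ ℤ^1 ⊕ ℤ/5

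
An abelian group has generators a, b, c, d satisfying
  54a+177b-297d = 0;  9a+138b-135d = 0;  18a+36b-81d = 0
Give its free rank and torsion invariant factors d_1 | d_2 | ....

rank_ℚ(R)=3; free=4−3=1
SNF(R) diag = [3, 9, 27] → torsion [3, 9, 27]

Answer: M ≅ ℤ^1 ⊕ ℤ/3 ⊕ ℤ/9 ⊕ ℤ/27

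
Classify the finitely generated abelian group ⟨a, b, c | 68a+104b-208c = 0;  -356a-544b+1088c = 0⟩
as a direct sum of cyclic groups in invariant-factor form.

rank_ℚ(R)=2; free=3−2=1
SNF(R) diag = [4, 8] → torsion [4, 8]

Answer: M ≅ ℤ^1 ⊕ ℤ/4 ⊕ ℤ/8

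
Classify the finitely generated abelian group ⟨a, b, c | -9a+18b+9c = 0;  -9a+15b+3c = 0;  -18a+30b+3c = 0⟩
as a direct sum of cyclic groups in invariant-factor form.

Answer: M ≅ ℤ/3 ⊕ ℤ/3 ⊕ ℤ/9

Derivation:
rank_ℚ(R)=3; free=3−3=0
SNF(R) diag = [3, 3, 9] → torsion [3, 3, 9]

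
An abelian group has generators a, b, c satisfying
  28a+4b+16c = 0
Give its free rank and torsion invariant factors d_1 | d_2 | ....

rank_ℚ(R)=1; free=3−1=2
SNF(R) diag = [4] → torsion [4]

Answer: M ≅ ℤ^2 ⊕ ℤ/4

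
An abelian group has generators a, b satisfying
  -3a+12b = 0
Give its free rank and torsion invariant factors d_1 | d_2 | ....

Answer: M ≅ ℤ^1 ⊕ ℤ/3

Derivation:
rank_ℚ(R)=1; free=2−1=1
SNF(R) diag = [3] → torsion [3]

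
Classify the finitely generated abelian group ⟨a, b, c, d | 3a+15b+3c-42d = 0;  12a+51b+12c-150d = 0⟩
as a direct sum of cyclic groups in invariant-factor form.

rank_ℚ(R)=2; free=4−2=2
SNF(R) diag = [3, 9] → torsion [3, 9]

Answer: M ≅ ℤ^2 ⊕ ℤ/3 ⊕ ℤ/9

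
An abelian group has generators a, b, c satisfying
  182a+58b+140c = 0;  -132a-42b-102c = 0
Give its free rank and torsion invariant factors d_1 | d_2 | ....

rank_ℚ(R)=2; free=3−2=1
SNF(R) diag = [2, 6] → torsion [2, 6]

Answer: M ≅ ℤ^1 ⊕ ℤ/2 ⊕ ℤ/6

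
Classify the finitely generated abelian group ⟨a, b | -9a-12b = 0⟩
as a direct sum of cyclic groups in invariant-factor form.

Answer: M ≅ ℤ^1 ⊕ ℤ/3

Derivation:
rank_ℚ(R)=1; free=2−1=1
SNF(R) diag = [3] → torsion [3]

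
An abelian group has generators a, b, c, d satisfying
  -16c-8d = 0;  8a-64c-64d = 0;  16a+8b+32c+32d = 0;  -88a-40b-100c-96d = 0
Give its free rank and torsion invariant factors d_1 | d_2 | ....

rank_ℚ(R)=4; free=4−4=0
SNF(R) diag = [4, 8, 8, 8] → torsion [4, 8, 8, 8]

Answer: M ≅ ℤ/4 ⊕ ℤ/8 ⊕ ℤ/8 ⊕ ℤ/8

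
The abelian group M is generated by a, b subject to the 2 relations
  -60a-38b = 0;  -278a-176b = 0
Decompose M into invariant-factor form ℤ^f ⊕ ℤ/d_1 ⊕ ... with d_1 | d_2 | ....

rank_ℚ(R)=2; free=2−2=0
SNF(R) diag = [2, 2] → torsion [2, 2]

Answer: M ≅ ℤ/2 ⊕ ℤ/2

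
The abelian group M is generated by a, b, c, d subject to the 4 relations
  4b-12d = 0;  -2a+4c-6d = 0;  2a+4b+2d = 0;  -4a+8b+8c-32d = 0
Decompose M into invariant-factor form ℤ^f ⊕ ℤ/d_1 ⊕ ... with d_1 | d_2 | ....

rank_ℚ(R)=4; free=4−4=0
SNF(R) diag = [2, 4, 4, 4] → torsion [2, 4, 4, 4]

Answer: M ≅ ℤ/2 ⊕ ℤ/4 ⊕ ℤ/4 ⊕ ℤ/4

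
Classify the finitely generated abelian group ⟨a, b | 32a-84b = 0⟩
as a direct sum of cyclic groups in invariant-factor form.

Answer: M ≅ ℤ^1 ⊕ ℤ/4

Derivation:
rank_ℚ(R)=1; free=2−1=1
SNF(R) diag = [4] → torsion [4]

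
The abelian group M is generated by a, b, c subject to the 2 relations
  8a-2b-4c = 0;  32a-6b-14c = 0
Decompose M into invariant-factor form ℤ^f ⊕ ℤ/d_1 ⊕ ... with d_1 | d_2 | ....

rank_ℚ(R)=2; free=3−2=1
SNF(R) diag = [2, 2] → torsion [2, 2]

Answer: M ≅ ℤ^1 ⊕ ℤ/2 ⊕ ℤ/2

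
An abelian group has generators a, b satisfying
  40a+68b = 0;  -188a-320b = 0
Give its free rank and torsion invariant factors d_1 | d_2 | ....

rank_ℚ(R)=2; free=2−2=0
SNF(R) diag = [4, 4] → torsion [4, 4]

Answer: M ≅ ℤ/4 ⊕ ℤ/4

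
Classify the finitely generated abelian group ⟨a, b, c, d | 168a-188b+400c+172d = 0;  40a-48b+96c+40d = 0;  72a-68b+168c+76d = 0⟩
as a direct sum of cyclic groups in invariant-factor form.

rank_ℚ(R)=3; free=4−3=1
SNF(R) diag = [4, 8, 8] → torsion [4, 8, 8]

Answer: M ≅ ℤ^1 ⊕ ℤ/4 ⊕ ℤ/8 ⊕ ℤ/8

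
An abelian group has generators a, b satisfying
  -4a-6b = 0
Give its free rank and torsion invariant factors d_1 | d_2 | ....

Answer: M ≅ ℤ^1 ⊕ ℤ/2

Derivation:
rank_ℚ(R)=1; free=2−1=1
SNF(R) diag = [2] → torsion [2]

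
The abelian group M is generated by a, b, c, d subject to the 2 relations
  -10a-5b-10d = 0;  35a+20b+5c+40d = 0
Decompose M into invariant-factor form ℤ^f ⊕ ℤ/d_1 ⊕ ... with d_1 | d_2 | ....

Answer: M ≅ ℤ^2 ⊕ ℤ/5 ⊕ ℤ/5

Derivation:
rank_ℚ(R)=2; free=4−2=2
SNF(R) diag = [5, 5] → torsion [5, 5]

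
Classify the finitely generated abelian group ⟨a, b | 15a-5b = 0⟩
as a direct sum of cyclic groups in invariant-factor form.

Answer: M ≅ ℤ^1 ⊕ ℤ/5

Derivation:
rank_ℚ(R)=1; free=2−1=1
SNF(R) diag = [5] → torsion [5]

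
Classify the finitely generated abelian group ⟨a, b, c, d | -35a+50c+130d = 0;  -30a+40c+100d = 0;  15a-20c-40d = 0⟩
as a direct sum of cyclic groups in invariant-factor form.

Answer: M ≅ ℤ^1 ⊕ ℤ/5 ⊕ ℤ/10 ⊕ ℤ/20

Derivation:
rank_ℚ(R)=3; free=4−3=1
SNF(R) diag = [5, 10, 20] → torsion [5, 10, 20]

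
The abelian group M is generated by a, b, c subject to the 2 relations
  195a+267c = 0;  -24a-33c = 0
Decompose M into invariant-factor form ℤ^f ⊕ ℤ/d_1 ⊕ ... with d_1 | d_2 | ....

rank_ℚ(R)=2; free=3−2=1
SNF(R) diag = [3, 9] → torsion [3, 9]

Answer: M ≅ ℤ^1 ⊕ ℤ/3 ⊕ ℤ/9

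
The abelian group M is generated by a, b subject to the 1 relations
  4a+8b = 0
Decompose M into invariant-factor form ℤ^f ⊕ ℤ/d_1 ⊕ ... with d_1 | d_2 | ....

rank_ℚ(R)=1; free=2−1=1
SNF(R) diag = [4] → torsion [4]

Answer: M ≅ ℤ^1 ⊕ ℤ/4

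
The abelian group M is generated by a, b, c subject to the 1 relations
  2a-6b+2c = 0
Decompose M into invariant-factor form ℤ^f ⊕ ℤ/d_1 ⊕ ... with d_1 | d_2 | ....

rank_ℚ(R)=1; free=3−1=2
SNF(R) diag = [2] → torsion [2]

Answer: M ≅ ℤ^2 ⊕ ℤ/2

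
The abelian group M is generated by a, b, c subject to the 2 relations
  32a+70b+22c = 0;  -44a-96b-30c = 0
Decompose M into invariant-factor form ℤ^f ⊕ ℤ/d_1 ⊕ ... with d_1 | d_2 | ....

rank_ℚ(R)=2; free=3−2=1
SNF(R) diag = [2, 2] → torsion [2, 2]

Answer: M ≅ ℤ^1 ⊕ ℤ/2 ⊕ ℤ/2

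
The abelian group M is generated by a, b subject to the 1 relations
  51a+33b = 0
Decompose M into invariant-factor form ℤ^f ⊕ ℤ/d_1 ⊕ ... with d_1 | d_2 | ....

rank_ℚ(R)=1; free=2−1=1
SNF(R) diag = [3] → torsion [3]

Answer: M ≅ ℤ^1 ⊕ ℤ/3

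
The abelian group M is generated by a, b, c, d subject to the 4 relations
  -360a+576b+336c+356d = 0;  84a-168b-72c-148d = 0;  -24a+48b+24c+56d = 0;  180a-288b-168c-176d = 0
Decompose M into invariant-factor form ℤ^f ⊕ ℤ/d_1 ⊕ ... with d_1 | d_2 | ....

Answer: M ≅ ℤ/4 ⊕ ℤ/12 ⊕ ℤ/24 ⊕ ℤ/72

Derivation:
rank_ℚ(R)=4; free=4−4=0
SNF(R) diag = [4, 12, 24, 72] → torsion [4, 12, 24, 72]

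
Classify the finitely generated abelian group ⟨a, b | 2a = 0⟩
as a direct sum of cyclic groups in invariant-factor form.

rank_ℚ(R)=1; free=2−1=1
SNF(R) diag = [2] → torsion [2]

Answer: M ≅ ℤ^1 ⊕ ℤ/2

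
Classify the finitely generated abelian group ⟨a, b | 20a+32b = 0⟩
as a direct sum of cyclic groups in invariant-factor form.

rank_ℚ(R)=1; free=2−1=1
SNF(R) diag = [4] → torsion [4]

Answer: M ≅ ℤ^1 ⊕ ℤ/4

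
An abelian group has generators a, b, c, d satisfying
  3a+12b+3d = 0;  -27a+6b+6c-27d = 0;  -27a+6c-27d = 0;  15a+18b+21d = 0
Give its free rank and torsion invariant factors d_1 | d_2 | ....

rank_ℚ(R)=4; free=4−4=0
SNF(R) diag = [3, 6, 6, 6] → torsion [3, 6, 6, 6]

Answer: M ≅ ℤ/3 ⊕ ℤ/6 ⊕ ℤ/6 ⊕ ℤ/6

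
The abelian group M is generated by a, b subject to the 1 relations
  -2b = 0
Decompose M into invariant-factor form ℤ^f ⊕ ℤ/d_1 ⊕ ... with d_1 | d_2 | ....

rank_ℚ(R)=1; free=2−1=1
SNF(R) diag = [2] → torsion [2]

Answer: M ≅ ℤ^1 ⊕ ℤ/2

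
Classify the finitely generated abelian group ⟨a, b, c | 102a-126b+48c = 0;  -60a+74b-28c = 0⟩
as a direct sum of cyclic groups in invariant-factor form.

rank_ℚ(R)=2; free=3−2=1
SNF(R) diag = [2, 6] → torsion [2, 6]

Answer: M ≅ ℤ^1 ⊕ ℤ/2 ⊕ ℤ/6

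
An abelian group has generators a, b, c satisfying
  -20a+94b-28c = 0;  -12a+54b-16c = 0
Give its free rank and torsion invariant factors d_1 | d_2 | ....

Answer: M ≅ ℤ^1 ⊕ ℤ/2 ⊕ ℤ/4

Derivation:
rank_ℚ(R)=2; free=3−2=1
SNF(R) diag = [2, 4] → torsion [2, 4]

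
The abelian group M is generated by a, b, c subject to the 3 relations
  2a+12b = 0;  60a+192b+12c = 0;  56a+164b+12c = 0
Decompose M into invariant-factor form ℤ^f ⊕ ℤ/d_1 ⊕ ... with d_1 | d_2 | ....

Answer: M ≅ ℤ/2 ⊕ ℤ/4 ⊕ ℤ/12

Derivation:
rank_ℚ(R)=3; free=3−3=0
SNF(R) diag = [2, 4, 12] → torsion [2, 4, 12]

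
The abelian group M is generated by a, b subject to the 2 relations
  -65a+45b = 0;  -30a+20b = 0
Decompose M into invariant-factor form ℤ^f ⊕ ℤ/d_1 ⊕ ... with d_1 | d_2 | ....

rank_ℚ(R)=2; free=2−2=0
SNF(R) diag = [5, 10] → torsion [5, 10]

Answer: M ≅ ℤ/5 ⊕ ℤ/10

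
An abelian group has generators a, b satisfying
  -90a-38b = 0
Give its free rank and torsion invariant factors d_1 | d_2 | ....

rank_ℚ(R)=1; free=2−1=1
SNF(R) diag = [2] → torsion [2]

Answer: M ≅ ℤ^1 ⊕ ℤ/2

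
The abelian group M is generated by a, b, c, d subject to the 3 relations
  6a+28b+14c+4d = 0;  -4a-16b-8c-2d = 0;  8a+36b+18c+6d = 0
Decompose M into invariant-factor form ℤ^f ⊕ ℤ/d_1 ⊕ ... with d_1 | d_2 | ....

Answer: M ≅ ℤ^1 ⊕ ℤ/2 ⊕ ℤ/2 ⊕ ℤ/2

Derivation:
rank_ℚ(R)=3; free=4−3=1
SNF(R) diag = [2, 2, 2] → torsion [2, 2, 2]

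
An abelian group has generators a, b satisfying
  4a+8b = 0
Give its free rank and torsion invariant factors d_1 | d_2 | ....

rank_ℚ(R)=1; free=2−1=1
SNF(R) diag = [4] → torsion [4]

Answer: M ≅ ℤ^1 ⊕ ℤ/4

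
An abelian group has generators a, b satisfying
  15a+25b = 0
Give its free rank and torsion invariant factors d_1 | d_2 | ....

Answer: M ≅ ℤ^1 ⊕ ℤ/5

Derivation:
rank_ℚ(R)=1; free=2−1=1
SNF(R) diag = [5] → torsion [5]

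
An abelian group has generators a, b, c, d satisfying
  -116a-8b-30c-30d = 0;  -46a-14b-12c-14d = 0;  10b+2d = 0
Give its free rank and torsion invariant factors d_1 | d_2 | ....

rank_ℚ(R)=3; free=4−3=1
SNF(R) diag = [2, 2, 6] → torsion [2, 2, 6]

Answer: M ≅ ℤ^1 ⊕ ℤ/2 ⊕ ℤ/2 ⊕ ℤ/6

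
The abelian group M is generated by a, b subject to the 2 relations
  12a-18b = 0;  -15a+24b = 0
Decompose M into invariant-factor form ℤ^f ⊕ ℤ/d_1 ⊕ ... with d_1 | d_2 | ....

rank_ℚ(R)=2; free=2−2=0
SNF(R) diag = [3, 6] → torsion [3, 6]

Answer: M ≅ ℤ/3 ⊕ ℤ/6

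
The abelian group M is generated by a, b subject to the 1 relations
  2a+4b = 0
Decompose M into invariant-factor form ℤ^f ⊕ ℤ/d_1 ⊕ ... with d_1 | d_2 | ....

Answer: M ≅ ℤ^1 ⊕ ℤ/2

Derivation:
rank_ℚ(R)=1; free=2−1=1
SNF(R) diag = [2] → torsion [2]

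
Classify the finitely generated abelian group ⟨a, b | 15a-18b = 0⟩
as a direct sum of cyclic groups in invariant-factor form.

rank_ℚ(R)=1; free=2−1=1
SNF(R) diag = [3] → torsion [3]

Answer: M ≅ ℤ^1 ⊕ ℤ/3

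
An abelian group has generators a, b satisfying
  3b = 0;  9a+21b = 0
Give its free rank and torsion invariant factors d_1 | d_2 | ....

rank_ℚ(R)=2; free=2−2=0
SNF(R) diag = [3, 9] → torsion [3, 9]

Answer: M ≅ ℤ/3 ⊕ ℤ/9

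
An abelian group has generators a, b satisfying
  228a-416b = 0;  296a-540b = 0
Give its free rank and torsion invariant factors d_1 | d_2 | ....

rank_ℚ(R)=2; free=2−2=0
SNF(R) diag = [4, 4] → torsion [4, 4]

Answer: M ≅ ℤ/4 ⊕ ℤ/4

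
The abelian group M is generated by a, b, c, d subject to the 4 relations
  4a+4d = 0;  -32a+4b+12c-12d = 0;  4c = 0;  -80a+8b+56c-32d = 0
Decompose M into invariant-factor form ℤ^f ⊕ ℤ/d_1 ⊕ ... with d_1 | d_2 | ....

Answer: M ≅ ℤ/4 ⊕ ℤ/4 ⊕ ℤ/4 ⊕ ℤ/8

Derivation:
rank_ℚ(R)=4; free=4−4=0
SNF(R) diag = [4, 4, 4, 8] → torsion [4, 4, 4, 8]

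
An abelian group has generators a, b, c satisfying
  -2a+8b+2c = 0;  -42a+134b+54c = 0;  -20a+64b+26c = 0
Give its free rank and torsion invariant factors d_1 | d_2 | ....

Answer: M ≅ ℤ/2 ⊕ ℤ/2 ⊕ ℤ/6

Derivation:
rank_ℚ(R)=3; free=3−3=0
SNF(R) diag = [2, 2, 6] → torsion [2, 2, 6]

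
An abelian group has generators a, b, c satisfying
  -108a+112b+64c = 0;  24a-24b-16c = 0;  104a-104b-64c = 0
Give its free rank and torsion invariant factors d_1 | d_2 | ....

rank_ℚ(R)=3; free=3−3=0
SNF(R) diag = [4, 8, 16] → torsion [4, 8, 16]

Answer: M ≅ ℤ/4 ⊕ ℤ/8 ⊕ ℤ/16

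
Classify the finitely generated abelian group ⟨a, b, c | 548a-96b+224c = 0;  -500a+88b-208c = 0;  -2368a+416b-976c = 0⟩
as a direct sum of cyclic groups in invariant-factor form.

rank_ℚ(R)=3; free=3−3=0
SNF(R) diag = [4, 8, 16] → torsion [4, 8, 16]

Answer: M ≅ ℤ/4 ⊕ ℤ/8 ⊕ ℤ/16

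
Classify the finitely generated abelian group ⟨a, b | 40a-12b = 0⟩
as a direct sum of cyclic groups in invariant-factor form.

rank_ℚ(R)=1; free=2−1=1
SNF(R) diag = [4] → torsion [4]

Answer: M ≅ ℤ^1 ⊕ ℤ/4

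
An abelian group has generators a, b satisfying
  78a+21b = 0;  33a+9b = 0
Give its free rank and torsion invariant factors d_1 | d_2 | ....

Answer: M ≅ ℤ/3 ⊕ ℤ/3

Derivation:
rank_ℚ(R)=2; free=2−2=0
SNF(R) diag = [3, 3] → torsion [3, 3]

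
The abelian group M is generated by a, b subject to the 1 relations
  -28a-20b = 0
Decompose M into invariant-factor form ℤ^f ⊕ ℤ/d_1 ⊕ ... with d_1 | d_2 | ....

Answer: M ≅ ℤ^1 ⊕ ℤ/4

Derivation:
rank_ℚ(R)=1; free=2−1=1
SNF(R) diag = [4] → torsion [4]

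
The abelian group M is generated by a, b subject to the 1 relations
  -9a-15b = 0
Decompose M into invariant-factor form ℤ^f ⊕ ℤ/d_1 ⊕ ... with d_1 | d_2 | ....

Answer: M ≅ ℤ^1 ⊕ ℤ/3

Derivation:
rank_ℚ(R)=1; free=2−1=1
SNF(R) diag = [3] → torsion [3]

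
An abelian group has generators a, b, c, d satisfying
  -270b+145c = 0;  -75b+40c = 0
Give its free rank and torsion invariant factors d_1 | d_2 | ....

rank_ℚ(R)=2; free=4−2=2
SNF(R) diag = [5, 15] → torsion [5, 15]

Answer: M ≅ ℤ^2 ⊕ ℤ/5 ⊕ ℤ/15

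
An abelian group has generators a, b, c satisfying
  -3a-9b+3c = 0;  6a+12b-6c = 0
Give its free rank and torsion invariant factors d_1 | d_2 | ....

Answer: M ≅ ℤ^1 ⊕ ℤ/3 ⊕ ℤ/6

Derivation:
rank_ℚ(R)=2; free=3−2=1
SNF(R) diag = [3, 6] → torsion [3, 6]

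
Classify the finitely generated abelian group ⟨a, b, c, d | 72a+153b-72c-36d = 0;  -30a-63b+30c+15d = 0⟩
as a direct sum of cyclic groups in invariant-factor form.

Answer: M ≅ ℤ^2 ⊕ ℤ/3 ⊕ ℤ/9

Derivation:
rank_ℚ(R)=2; free=4−2=2
SNF(R) diag = [3, 9] → torsion [3, 9]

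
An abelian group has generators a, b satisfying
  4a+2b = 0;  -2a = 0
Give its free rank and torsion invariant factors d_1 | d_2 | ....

Answer: M ≅ ℤ/2 ⊕ ℤ/2

Derivation:
rank_ℚ(R)=2; free=2−2=0
SNF(R) diag = [2, 2] → torsion [2, 2]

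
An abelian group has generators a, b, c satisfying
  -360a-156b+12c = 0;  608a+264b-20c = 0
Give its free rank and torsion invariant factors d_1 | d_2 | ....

Answer: M ≅ ℤ^1 ⊕ ℤ/4 ⊕ ℤ/12

Derivation:
rank_ℚ(R)=2; free=3−2=1
SNF(R) diag = [4, 12] → torsion [4, 12]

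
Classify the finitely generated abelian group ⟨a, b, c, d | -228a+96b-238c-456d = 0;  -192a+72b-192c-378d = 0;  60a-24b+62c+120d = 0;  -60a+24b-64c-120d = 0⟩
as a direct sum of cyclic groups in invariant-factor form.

Answer: M ≅ ℤ/2 ⊕ ℤ/6 ⊕ ℤ/12 ⊕ ℤ/24

Derivation:
rank_ℚ(R)=4; free=4−4=0
SNF(R) diag = [2, 6, 12, 24] → torsion [2, 6, 12, 24]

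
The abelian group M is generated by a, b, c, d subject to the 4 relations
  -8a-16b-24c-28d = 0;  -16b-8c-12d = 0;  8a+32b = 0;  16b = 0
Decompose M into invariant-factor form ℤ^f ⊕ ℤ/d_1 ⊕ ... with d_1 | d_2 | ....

Answer: M ≅ ℤ/4 ⊕ ℤ/8 ⊕ ℤ/16 ⊕ ℤ/16

Derivation:
rank_ℚ(R)=4; free=4−4=0
SNF(R) diag = [4, 8, 16, 16] → torsion [4, 8, 16, 16]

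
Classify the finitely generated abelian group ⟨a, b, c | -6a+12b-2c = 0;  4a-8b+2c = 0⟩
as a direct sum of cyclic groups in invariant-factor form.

rank_ℚ(R)=2; free=3−2=1
SNF(R) diag = [2, 2] → torsion [2, 2]

Answer: M ≅ ℤ^1 ⊕ ℤ/2 ⊕ ℤ/2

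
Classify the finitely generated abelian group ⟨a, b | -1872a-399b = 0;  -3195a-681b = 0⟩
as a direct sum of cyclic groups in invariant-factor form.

rank_ℚ(R)=2; free=2−2=0
SNF(R) diag = [3, 9] → torsion [3, 9]

Answer: M ≅ ℤ/3 ⊕ ℤ/9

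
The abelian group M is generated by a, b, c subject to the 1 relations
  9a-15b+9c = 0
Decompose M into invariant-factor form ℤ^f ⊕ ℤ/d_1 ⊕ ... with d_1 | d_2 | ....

Answer: M ≅ ℤ^2 ⊕ ℤ/3

Derivation:
rank_ℚ(R)=1; free=3−1=2
SNF(R) diag = [3] → torsion [3]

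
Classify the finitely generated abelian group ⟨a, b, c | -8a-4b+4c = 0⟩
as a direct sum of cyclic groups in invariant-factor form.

rank_ℚ(R)=1; free=3−1=2
SNF(R) diag = [4] → torsion [4]

Answer: M ≅ ℤ^2 ⊕ ℤ/4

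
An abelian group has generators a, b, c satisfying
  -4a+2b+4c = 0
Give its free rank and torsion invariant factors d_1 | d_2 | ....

rank_ℚ(R)=1; free=3−1=2
SNF(R) diag = [2] → torsion [2]

Answer: M ≅ ℤ^2 ⊕ ℤ/2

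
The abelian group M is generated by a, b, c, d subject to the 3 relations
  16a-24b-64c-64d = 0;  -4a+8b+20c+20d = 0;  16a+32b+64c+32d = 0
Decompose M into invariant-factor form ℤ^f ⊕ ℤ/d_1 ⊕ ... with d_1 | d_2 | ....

Answer: M ≅ ℤ^1 ⊕ ℤ/4 ⊕ ℤ/8 ⊕ ℤ/16

Derivation:
rank_ℚ(R)=3; free=4−3=1
SNF(R) diag = [4, 8, 16] → torsion [4, 8, 16]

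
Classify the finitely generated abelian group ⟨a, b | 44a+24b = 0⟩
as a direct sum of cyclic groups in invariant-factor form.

rank_ℚ(R)=1; free=2−1=1
SNF(R) diag = [4] → torsion [4]

Answer: M ≅ ℤ^1 ⊕ ℤ/4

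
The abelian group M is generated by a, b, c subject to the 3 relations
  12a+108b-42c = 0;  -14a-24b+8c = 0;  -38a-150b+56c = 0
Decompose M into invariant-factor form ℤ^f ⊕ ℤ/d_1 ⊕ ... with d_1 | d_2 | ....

rank_ℚ(R)=3; free=3−3=0
SNF(R) diag = [2, 6, 18] → torsion [2, 6, 18]

Answer: M ≅ ℤ/2 ⊕ ℤ/6 ⊕ ℤ/18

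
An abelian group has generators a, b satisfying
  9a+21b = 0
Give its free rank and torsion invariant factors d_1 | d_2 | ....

rank_ℚ(R)=1; free=2−1=1
SNF(R) diag = [3] → torsion [3]

Answer: M ≅ ℤ^1 ⊕ ℤ/3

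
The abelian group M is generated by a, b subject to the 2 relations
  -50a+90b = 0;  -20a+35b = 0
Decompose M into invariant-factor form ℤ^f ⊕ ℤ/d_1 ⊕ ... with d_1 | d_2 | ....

Answer: M ≅ ℤ/5 ⊕ ℤ/10

Derivation:
rank_ℚ(R)=2; free=2−2=0
SNF(R) diag = [5, 10] → torsion [5, 10]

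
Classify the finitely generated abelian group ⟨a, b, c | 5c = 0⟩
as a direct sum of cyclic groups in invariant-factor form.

rank_ℚ(R)=1; free=3−1=2
SNF(R) diag = [5] → torsion [5]

Answer: M ≅ ℤ^2 ⊕ ℤ/5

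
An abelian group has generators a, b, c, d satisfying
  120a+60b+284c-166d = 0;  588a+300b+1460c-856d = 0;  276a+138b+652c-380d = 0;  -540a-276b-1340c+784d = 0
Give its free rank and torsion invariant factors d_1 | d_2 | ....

rank_ℚ(R)=4; free=4−4=0
SNF(R) diag = [2, 6, 12, 24] → torsion [2, 6, 12, 24]

Answer: M ≅ ℤ/2 ⊕ ℤ/6 ⊕ ℤ/12 ⊕ ℤ/24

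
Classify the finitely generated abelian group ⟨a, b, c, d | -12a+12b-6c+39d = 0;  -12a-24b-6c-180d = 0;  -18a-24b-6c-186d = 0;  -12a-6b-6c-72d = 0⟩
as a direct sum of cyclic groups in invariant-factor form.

Answer: M ≅ ℤ/3 ⊕ ℤ/6 ⊕ ℤ/6 ⊕ ℤ/18

Derivation:
rank_ℚ(R)=4; free=4−4=0
SNF(R) diag = [3, 6, 6, 18] → torsion [3, 6, 6, 18]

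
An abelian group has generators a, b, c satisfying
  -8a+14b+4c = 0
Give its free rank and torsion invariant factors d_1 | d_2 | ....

Answer: M ≅ ℤ^2 ⊕ ℤ/2

Derivation:
rank_ℚ(R)=1; free=3−1=2
SNF(R) diag = [2] → torsion [2]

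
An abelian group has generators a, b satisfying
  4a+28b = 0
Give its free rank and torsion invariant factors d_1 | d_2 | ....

Answer: M ≅ ℤ^1 ⊕ ℤ/4

Derivation:
rank_ℚ(R)=1; free=2−1=1
SNF(R) diag = [4] → torsion [4]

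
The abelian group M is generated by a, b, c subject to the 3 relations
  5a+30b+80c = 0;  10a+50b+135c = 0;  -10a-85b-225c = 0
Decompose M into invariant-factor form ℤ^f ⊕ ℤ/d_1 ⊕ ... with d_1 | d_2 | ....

Answer: M ≅ ℤ/5 ⊕ ℤ/5 ⊕ ℤ/5

Derivation:
rank_ℚ(R)=3; free=3−3=0
SNF(R) diag = [5, 5, 5] → torsion [5, 5, 5]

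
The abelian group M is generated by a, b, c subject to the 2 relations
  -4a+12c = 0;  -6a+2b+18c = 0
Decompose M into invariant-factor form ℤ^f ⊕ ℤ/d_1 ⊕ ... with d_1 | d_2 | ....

rank_ℚ(R)=2; free=3−2=1
SNF(R) diag = [2, 4] → torsion [2, 4]

Answer: M ≅ ℤ^1 ⊕ ℤ/2 ⊕ ℤ/4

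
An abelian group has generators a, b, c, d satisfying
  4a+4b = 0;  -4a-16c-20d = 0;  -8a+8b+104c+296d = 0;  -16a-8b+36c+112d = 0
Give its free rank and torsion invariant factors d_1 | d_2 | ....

rank_ℚ(R)=4; free=4−4=0
SNF(R) diag = [4, 4, 4, 8] → torsion [4, 4, 4, 8]

Answer: M ≅ ℤ/4 ⊕ ℤ/4 ⊕ ℤ/4 ⊕ ℤ/8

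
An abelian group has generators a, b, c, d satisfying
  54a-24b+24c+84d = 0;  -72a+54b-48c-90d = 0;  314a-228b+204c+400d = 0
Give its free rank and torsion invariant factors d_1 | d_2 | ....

Answer: M ≅ ℤ^1 ⊕ ℤ/2 ⊕ ℤ/6 ⊕ ℤ/12

Derivation:
rank_ℚ(R)=3; free=4−3=1
SNF(R) diag = [2, 6, 12] → torsion [2, 6, 12]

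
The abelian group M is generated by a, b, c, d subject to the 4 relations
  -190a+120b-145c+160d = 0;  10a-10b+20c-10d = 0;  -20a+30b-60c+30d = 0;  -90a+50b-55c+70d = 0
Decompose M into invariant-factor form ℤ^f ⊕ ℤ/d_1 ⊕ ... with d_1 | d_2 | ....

Answer: M ≅ ℤ/5 ⊕ ℤ/10 ⊕ ℤ/10 ⊕ ℤ/20

Derivation:
rank_ℚ(R)=4; free=4−4=0
SNF(R) diag = [5, 10, 10, 20] → torsion [5, 10, 10, 20]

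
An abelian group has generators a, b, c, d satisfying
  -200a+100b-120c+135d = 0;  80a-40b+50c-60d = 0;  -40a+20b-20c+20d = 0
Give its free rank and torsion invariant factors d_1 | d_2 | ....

rank_ℚ(R)=3; free=4−3=1
SNF(R) diag = [5, 10, 20] → torsion [5, 10, 20]

Answer: M ≅ ℤ^1 ⊕ ℤ/5 ⊕ ℤ/10 ⊕ ℤ/20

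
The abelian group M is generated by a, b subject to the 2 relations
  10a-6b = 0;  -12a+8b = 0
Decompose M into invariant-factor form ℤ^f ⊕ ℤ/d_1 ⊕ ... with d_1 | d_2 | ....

rank_ℚ(R)=2; free=2−2=0
SNF(R) diag = [2, 4] → torsion [2, 4]

Answer: M ≅ ℤ/2 ⊕ ℤ/4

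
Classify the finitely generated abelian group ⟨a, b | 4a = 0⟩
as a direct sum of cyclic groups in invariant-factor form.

Answer: M ≅ ℤ^1 ⊕ ℤ/4

Derivation:
rank_ℚ(R)=1; free=2−1=1
SNF(R) diag = [4] → torsion [4]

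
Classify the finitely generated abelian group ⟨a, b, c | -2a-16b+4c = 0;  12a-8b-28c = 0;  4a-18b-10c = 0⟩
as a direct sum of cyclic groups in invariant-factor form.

rank_ℚ(R)=3; free=3−3=0
SNF(R) diag = [2, 2, 4] → torsion [2, 2, 4]

Answer: M ≅ ℤ/2 ⊕ ℤ/2 ⊕ ℤ/4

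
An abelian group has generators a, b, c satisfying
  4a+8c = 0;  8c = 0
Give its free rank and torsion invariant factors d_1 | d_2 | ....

Answer: M ≅ ℤ^1 ⊕ ℤ/4 ⊕ ℤ/8

Derivation:
rank_ℚ(R)=2; free=3−2=1
SNF(R) diag = [4, 8] → torsion [4, 8]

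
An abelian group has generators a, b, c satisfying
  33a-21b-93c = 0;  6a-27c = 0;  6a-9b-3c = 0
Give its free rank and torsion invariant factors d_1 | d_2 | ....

rank_ℚ(R)=3; free=3−3=0
SNF(R) diag = [3, 3, 3] → torsion [3, 3, 3]

Answer: M ≅ ℤ/3 ⊕ ℤ/3 ⊕ ℤ/3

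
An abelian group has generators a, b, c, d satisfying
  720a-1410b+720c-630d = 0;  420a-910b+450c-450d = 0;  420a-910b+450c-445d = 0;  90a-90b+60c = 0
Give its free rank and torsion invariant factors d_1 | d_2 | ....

rank_ℚ(R)=4; free=4−4=0
SNF(R) diag = [5, 10, 30, 90] → torsion [5, 10, 30, 90]

Answer: M ≅ ℤ/5 ⊕ ℤ/10 ⊕ ℤ/30 ⊕ ℤ/90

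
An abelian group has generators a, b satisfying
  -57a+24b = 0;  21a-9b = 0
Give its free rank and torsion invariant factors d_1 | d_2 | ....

rank_ℚ(R)=2; free=2−2=0
SNF(R) diag = [3, 3] → torsion [3, 3]

Answer: M ≅ ℤ/3 ⊕ ℤ/3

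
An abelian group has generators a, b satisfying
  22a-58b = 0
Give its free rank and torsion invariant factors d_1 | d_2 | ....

rank_ℚ(R)=1; free=2−1=1
SNF(R) diag = [2] → torsion [2]

Answer: M ≅ ℤ^1 ⊕ ℤ/2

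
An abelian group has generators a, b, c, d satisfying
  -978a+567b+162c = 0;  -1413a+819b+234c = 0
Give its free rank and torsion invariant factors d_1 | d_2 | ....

rank_ℚ(R)=2; free=4−2=2
SNF(R) diag = [3, 9] → torsion [3, 9]

Answer: M ≅ ℤ^2 ⊕ ℤ/3 ⊕ ℤ/9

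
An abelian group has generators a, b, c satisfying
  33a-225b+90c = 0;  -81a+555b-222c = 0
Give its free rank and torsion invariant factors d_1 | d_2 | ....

rank_ℚ(R)=2; free=3−2=1
SNF(R) diag = [3, 6] → torsion [3, 6]

Answer: M ≅ ℤ^1 ⊕ ℤ/3 ⊕ ℤ/6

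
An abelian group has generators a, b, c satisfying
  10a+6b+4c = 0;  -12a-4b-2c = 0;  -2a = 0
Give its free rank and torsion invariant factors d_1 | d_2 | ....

Answer: M ≅ ℤ/2 ⊕ ℤ/2 ⊕ ℤ/2

Derivation:
rank_ℚ(R)=3; free=3−3=0
SNF(R) diag = [2, 2, 2] → torsion [2, 2, 2]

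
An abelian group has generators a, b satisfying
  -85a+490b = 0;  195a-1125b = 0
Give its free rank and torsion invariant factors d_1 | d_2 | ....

rank_ℚ(R)=2; free=2−2=0
SNF(R) diag = [5, 15] → torsion [5, 15]

Answer: M ≅ ℤ/5 ⊕ ℤ/15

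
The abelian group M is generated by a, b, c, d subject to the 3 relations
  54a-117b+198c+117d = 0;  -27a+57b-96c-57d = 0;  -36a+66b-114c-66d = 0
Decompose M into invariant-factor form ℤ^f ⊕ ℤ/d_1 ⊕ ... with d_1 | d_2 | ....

rank_ℚ(R)=3; free=4−3=1
SNF(R) diag = [3, 9, 18] → torsion [3, 9, 18]

Answer: M ≅ ℤ^1 ⊕ ℤ/3 ⊕ ℤ/9 ⊕ ℤ/18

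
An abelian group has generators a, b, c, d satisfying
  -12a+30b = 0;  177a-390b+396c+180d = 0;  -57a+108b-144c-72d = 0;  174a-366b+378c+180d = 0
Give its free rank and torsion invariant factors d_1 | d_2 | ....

Answer: M ≅ ℤ/3 ⊕ ℤ/6 ⊕ ℤ/18 ⊕ ℤ/36

Derivation:
rank_ℚ(R)=4; free=4−4=0
SNF(R) diag = [3, 6, 18, 36] → torsion [3, 6, 18, 36]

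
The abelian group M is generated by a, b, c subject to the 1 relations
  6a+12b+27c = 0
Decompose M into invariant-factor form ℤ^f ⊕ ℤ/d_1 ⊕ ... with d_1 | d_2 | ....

Answer: M ≅ ℤ^2 ⊕ ℤ/3

Derivation:
rank_ℚ(R)=1; free=3−1=2
SNF(R) diag = [3] → torsion [3]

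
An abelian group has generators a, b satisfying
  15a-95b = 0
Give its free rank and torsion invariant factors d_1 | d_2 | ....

rank_ℚ(R)=1; free=2−1=1
SNF(R) diag = [5] → torsion [5]

Answer: M ≅ ℤ^1 ⊕ ℤ/5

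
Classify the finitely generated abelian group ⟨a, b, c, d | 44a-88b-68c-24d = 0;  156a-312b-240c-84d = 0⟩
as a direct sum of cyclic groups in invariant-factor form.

Answer: M ≅ ℤ^2 ⊕ ℤ/4 ⊕ ℤ/12

Derivation:
rank_ℚ(R)=2; free=4−2=2
SNF(R) diag = [4, 12] → torsion [4, 12]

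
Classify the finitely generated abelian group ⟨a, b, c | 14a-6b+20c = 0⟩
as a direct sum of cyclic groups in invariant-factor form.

rank_ℚ(R)=1; free=3−1=2
SNF(R) diag = [2] → torsion [2]

Answer: M ≅ ℤ^2 ⊕ ℤ/2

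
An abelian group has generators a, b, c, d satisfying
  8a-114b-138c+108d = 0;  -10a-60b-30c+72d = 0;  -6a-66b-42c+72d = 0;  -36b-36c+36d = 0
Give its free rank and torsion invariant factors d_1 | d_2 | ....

Answer: M ≅ ℤ/2 ⊕ ℤ/6 ⊕ ℤ/18 ⊕ ℤ/36

Derivation:
rank_ℚ(R)=4; free=4−4=0
SNF(R) diag = [2, 6, 18, 36] → torsion [2, 6, 18, 36]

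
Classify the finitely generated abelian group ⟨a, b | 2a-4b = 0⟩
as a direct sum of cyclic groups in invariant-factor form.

rank_ℚ(R)=1; free=2−1=1
SNF(R) diag = [2] → torsion [2]

Answer: M ≅ ℤ^1 ⊕ ℤ/2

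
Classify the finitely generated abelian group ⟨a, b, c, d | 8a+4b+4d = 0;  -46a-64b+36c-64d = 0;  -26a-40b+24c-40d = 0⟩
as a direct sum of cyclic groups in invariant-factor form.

Answer: M ≅ ℤ^1 ⊕ ℤ/2 ⊕ ℤ/4 ⊕ ℤ/12

Derivation:
rank_ℚ(R)=3; free=4−3=1
SNF(R) diag = [2, 4, 12] → torsion [2, 4, 12]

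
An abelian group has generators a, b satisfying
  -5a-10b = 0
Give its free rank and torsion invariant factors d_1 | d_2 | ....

Answer: M ≅ ℤ^1 ⊕ ℤ/5

Derivation:
rank_ℚ(R)=1; free=2−1=1
SNF(R) diag = [5] → torsion [5]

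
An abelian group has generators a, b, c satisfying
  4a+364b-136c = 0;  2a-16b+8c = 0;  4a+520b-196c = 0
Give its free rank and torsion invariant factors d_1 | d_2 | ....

rank_ℚ(R)=3; free=3−3=0
SNF(R) diag = [2, 4, 12] → torsion [2, 4, 12]

Answer: M ≅ ℤ/2 ⊕ ℤ/4 ⊕ ℤ/12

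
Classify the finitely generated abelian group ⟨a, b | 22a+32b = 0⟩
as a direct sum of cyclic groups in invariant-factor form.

rank_ℚ(R)=1; free=2−1=1
SNF(R) diag = [2] → torsion [2]

Answer: M ≅ ℤ^1 ⊕ ℤ/2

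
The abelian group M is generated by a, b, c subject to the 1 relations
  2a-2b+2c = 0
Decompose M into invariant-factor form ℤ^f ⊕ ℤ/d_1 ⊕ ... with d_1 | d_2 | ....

Answer: M ≅ ℤ^2 ⊕ ℤ/2

Derivation:
rank_ℚ(R)=1; free=3−1=2
SNF(R) diag = [2] → torsion [2]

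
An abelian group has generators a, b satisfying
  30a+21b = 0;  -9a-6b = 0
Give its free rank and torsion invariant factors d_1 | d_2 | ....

rank_ℚ(R)=2; free=2−2=0
SNF(R) diag = [3, 3] → torsion [3, 3]

Answer: M ≅ ℤ/3 ⊕ ℤ/3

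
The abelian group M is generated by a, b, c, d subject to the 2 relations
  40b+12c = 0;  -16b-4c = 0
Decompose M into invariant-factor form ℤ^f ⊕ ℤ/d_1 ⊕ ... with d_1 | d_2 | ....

Answer: M ≅ ℤ^2 ⊕ ℤ/4 ⊕ ℤ/8

Derivation:
rank_ℚ(R)=2; free=4−2=2
SNF(R) diag = [4, 8] → torsion [4, 8]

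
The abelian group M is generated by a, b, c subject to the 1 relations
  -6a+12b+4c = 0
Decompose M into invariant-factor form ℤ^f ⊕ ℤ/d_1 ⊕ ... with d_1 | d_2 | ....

rank_ℚ(R)=1; free=3−1=2
SNF(R) diag = [2] → torsion [2]

Answer: M ≅ ℤ^2 ⊕ ℤ/2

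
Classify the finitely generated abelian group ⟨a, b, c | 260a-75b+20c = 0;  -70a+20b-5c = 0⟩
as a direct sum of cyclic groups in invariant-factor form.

rank_ℚ(R)=2; free=3−2=1
SNF(R) diag = [5, 5] → torsion [5, 5]

Answer: M ≅ ℤ^1 ⊕ ℤ/5 ⊕ ℤ/5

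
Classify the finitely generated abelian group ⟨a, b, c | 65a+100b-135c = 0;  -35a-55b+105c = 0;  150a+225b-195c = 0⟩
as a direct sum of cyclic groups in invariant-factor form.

Answer: M ≅ ℤ/5 ⊕ ℤ/15 ⊕ ℤ/45

Derivation:
rank_ℚ(R)=3; free=3−3=0
SNF(R) diag = [5, 15, 45] → torsion [5, 15, 45]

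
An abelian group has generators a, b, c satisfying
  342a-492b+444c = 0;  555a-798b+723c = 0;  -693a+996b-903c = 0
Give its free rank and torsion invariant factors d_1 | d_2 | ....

rank_ℚ(R)=3; free=3−3=0
SNF(R) diag = [3, 6, 18] → torsion [3, 6, 18]

Answer: M ≅ ℤ/3 ⊕ ℤ/6 ⊕ ℤ/18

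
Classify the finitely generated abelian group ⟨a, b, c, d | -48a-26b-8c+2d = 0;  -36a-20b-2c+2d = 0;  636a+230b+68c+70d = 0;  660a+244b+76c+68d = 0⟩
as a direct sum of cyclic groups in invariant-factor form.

rank_ℚ(R)=4; free=4−4=0
SNF(R) diag = [2, 6, 12, 36] → torsion [2, 6, 12, 36]

Answer: M ≅ ℤ/2 ⊕ ℤ/6 ⊕ ℤ/12 ⊕ ℤ/36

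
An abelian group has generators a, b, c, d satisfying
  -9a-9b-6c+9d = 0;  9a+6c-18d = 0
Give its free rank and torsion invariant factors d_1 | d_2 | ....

rank_ℚ(R)=2; free=4−2=2
SNF(R) diag = [3, 9] → torsion [3, 9]

Answer: M ≅ ℤ^2 ⊕ ℤ/3 ⊕ ℤ/9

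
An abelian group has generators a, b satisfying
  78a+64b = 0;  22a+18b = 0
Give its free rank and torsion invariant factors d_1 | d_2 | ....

Answer: M ≅ ℤ/2 ⊕ ℤ/2

Derivation:
rank_ℚ(R)=2; free=2−2=0
SNF(R) diag = [2, 2] → torsion [2, 2]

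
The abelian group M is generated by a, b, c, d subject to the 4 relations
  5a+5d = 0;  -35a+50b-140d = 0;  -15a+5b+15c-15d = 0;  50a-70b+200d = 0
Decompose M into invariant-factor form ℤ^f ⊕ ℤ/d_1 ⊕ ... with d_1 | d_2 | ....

Answer: M ≅ ℤ/5 ⊕ ℤ/5 ⊕ ℤ/15 ⊕ ℤ/30

Derivation:
rank_ℚ(R)=4; free=4−4=0
SNF(R) diag = [5, 5, 15, 30] → torsion [5, 5, 15, 30]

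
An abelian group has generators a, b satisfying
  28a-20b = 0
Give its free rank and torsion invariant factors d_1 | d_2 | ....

Answer: M ≅ ℤ^1 ⊕ ℤ/4

Derivation:
rank_ℚ(R)=1; free=2−1=1
SNF(R) diag = [4] → torsion [4]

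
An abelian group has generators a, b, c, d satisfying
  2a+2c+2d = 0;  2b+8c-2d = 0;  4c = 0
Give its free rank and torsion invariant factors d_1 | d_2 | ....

rank_ℚ(R)=3; free=4−3=1
SNF(R) diag = [2, 2, 4] → torsion [2, 2, 4]

Answer: M ≅ ℤ^1 ⊕ ℤ/2 ⊕ ℤ/2 ⊕ ℤ/4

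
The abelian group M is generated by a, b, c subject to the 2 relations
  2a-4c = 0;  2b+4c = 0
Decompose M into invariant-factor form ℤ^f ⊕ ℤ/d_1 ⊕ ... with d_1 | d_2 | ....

Answer: M ≅ ℤ^1 ⊕ ℤ/2 ⊕ ℤ/2

Derivation:
rank_ℚ(R)=2; free=3−2=1
SNF(R) diag = [2, 2] → torsion [2, 2]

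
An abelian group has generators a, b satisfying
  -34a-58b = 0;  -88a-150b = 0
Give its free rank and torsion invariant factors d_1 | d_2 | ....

rank_ℚ(R)=2; free=2−2=0
SNF(R) diag = [2, 2] → torsion [2, 2]

Answer: M ≅ ℤ/2 ⊕ ℤ/2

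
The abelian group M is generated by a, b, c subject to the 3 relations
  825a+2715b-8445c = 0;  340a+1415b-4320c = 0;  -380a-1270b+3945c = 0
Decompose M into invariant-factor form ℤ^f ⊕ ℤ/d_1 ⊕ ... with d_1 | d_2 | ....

Answer: M ≅ ℤ/5 ⊕ ℤ/15 ⊕ ℤ/45

Derivation:
rank_ℚ(R)=3; free=3−3=0
SNF(R) diag = [5, 15, 45] → torsion [5, 15, 45]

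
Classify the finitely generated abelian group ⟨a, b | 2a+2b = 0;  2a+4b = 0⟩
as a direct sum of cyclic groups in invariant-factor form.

rank_ℚ(R)=2; free=2−2=0
SNF(R) diag = [2, 2] → torsion [2, 2]

Answer: M ≅ ℤ/2 ⊕ ℤ/2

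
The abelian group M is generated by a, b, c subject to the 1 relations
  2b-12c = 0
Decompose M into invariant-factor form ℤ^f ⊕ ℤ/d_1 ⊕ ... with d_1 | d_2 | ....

rank_ℚ(R)=1; free=3−1=2
SNF(R) diag = [2] → torsion [2]

Answer: M ≅ ℤ^2 ⊕ ℤ/2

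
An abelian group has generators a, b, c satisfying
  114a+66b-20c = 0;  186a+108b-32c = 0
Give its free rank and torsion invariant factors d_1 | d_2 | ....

rank_ℚ(R)=2; free=3−2=1
SNF(R) diag = [2, 6] → torsion [2, 6]

Answer: M ≅ ℤ^1 ⊕ ℤ/2 ⊕ ℤ/6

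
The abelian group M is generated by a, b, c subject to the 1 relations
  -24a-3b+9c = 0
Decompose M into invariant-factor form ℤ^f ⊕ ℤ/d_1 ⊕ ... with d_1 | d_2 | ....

rank_ℚ(R)=1; free=3−1=2
SNF(R) diag = [3] → torsion [3]

Answer: M ≅ ℤ^2 ⊕ ℤ/3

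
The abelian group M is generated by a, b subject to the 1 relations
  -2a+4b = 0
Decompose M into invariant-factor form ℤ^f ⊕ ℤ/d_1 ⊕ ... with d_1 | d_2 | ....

Answer: M ≅ ℤ^1 ⊕ ℤ/2

Derivation:
rank_ℚ(R)=1; free=2−1=1
SNF(R) diag = [2] → torsion [2]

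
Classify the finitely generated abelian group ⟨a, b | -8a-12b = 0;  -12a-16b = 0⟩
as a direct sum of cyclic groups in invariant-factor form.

rank_ℚ(R)=2; free=2−2=0
SNF(R) diag = [4, 4] → torsion [4, 4]

Answer: M ≅ ℤ/4 ⊕ ℤ/4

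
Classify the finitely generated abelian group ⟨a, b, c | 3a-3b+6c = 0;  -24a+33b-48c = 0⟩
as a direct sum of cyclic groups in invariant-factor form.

Answer: M ≅ ℤ^1 ⊕ ℤ/3 ⊕ ℤ/9

Derivation:
rank_ℚ(R)=2; free=3−2=1
SNF(R) diag = [3, 9] → torsion [3, 9]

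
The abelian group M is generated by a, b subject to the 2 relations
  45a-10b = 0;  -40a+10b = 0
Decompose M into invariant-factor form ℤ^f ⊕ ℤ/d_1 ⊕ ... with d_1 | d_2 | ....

Answer: M ≅ ℤ/5 ⊕ ℤ/10

Derivation:
rank_ℚ(R)=2; free=2−2=0
SNF(R) diag = [5, 10] → torsion [5, 10]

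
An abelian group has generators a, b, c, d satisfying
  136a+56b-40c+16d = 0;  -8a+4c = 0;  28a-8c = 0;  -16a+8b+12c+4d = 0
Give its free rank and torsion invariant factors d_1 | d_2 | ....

rank_ℚ(R)=4; free=4−4=0
SNF(R) diag = [4, 4, 12, 24] → torsion [4, 4, 12, 24]

Answer: M ≅ ℤ/4 ⊕ ℤ/4 ⊕ ℤ/12 ⊕ ℤ/24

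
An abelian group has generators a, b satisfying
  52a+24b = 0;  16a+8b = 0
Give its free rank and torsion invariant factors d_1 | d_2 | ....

rank_ℚ(R)=2; free=2−2=0
SNF(R) diag = [4, 8] → torsion [4, 8]

Answer: M ≅ ℤ/4 ⊕ ℤ/8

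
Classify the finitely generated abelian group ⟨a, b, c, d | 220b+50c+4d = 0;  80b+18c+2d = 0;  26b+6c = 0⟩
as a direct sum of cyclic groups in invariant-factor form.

Answer: M ≅ ℤ^1 ⊕ ℤ/2 ⊕ ℤ/2 ⊕ ℤ/2

Derivation:
rank_ℚ(R)=3; free=4−3=1
SNF(R) diag = [2, 2, 2] → torsion [2, 2, 2]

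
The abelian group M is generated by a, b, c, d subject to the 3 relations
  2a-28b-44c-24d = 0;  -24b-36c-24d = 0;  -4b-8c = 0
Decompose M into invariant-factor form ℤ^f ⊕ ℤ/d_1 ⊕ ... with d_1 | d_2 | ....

Answer: M ≅ ℤ^1 ⊕ ℤ/2 ⊕ ℤ/4 ⊕ ℤ/12

Derivation:
rank_ℚ(R)=3; free=4−3=1
SNF(R) diag = [2, 4, 12] → torsion [2, 4, 12]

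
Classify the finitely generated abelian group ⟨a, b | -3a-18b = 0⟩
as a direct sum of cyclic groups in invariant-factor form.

rank_ℚ(R)=1; free=2−1=1
SNF(R) diag = [3] → torsion [3]

Answer: M ≅ ℤ^1 ⊕ ℤ/3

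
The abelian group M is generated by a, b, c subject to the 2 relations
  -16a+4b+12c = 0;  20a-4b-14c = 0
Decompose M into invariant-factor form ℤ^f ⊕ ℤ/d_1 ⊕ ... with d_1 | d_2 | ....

Answer: M ≅ ℤ^1 ⊕ ℤ/2 ⊕ ℤ/4

Derivation:
rank_ℚ(R)=2; free=3−2=1
SNF(R) diag = [2, 4] → torsion [2, 4]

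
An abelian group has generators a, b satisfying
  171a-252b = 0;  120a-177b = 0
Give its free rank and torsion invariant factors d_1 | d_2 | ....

rank_ℚ(R)=2; free=2−2=0
SNF(R) diag = [3, 9] → torsion [3, 9]

Answer: M ≅ ℤ/3 ⊕ ℤ/9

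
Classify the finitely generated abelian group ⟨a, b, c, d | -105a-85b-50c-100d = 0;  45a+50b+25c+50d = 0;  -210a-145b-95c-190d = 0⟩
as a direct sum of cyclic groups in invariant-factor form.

rank_ℚ(R)=3; free=4−3=1
SNF(R) diag = [5, 15, 30] → torsion [5, 15, 30]

Answer: M ≅ ℤ^1 ⊕ ℤ/5 ⊕ ℤ/15 ⊕ ℤ/30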